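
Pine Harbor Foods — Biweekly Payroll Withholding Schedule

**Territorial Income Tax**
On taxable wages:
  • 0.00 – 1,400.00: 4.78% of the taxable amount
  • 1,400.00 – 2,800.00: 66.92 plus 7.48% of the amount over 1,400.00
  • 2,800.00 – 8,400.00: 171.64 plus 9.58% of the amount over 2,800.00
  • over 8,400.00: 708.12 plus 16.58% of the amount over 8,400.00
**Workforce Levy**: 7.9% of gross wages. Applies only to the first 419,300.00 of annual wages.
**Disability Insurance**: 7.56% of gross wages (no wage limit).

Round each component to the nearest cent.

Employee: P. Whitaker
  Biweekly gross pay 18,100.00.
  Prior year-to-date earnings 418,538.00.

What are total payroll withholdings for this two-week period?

Territorial Income Tax: taxable = 18,100.00
  708.12 + 16.58% × (18,100.00 − 8,400.00) = 708.12 + 16.58% × 9,700.00 = 2,316.38
Workforce Levy: cap 419,300.00 − YTD 418,538.00 = 762.00 subject; 7.9% × 762.00 = 60.20
Disability Insurance: 7.56% × 18,100.00 = 1,368.36
Total: 2,316.38 + 60.20 + 1,368.36 = 3,744.94

3,744.94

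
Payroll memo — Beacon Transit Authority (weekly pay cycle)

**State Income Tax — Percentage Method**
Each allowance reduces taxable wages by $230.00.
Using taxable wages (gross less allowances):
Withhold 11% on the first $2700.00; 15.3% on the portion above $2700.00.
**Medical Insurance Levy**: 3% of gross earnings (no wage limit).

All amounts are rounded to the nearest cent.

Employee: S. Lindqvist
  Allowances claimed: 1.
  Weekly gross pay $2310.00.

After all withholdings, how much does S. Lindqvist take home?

State Income Tax: taxable = $2310.00 − 1×$230.00 = $2080.00
  11% × $2080.00 = $228.80
Medical Insurance Levy: 3% × $2310.00 = $69.30
Total withheld: $228.80 + $69.30 = $298.10
Net pay: $2310.00 − $298.10 = $2011.90

$2011.90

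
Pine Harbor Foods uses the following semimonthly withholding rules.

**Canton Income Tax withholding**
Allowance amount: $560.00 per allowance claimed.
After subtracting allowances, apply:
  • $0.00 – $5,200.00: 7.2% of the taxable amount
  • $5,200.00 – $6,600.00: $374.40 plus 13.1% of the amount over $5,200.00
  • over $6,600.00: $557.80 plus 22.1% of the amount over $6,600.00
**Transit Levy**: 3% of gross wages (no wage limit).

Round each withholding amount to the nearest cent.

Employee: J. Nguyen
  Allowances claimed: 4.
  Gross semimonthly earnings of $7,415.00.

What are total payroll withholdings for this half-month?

$595.05

Canton Income Tax: taxable = $7,415.00 − 4×$560.00 = $5,175.00
  7.2% × $5,175.00 = $372.60
Transit Levy: 3% × $7,415.00 = $222.45
Total: $372.60 + $222.45 = $595.05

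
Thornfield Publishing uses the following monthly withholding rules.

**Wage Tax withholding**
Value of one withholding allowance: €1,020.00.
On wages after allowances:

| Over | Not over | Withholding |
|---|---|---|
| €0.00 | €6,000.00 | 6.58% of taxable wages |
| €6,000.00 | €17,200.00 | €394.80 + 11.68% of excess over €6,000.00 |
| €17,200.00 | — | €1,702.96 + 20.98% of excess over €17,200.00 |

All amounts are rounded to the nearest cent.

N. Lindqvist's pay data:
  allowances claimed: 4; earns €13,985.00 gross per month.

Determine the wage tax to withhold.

€850.90

Wage Tax: taxable = €13,985.00 − 4×€1,020.00 = €9,905.00
  €394.80 + 11.68% × (€9,905.00 − €6,000.00) = €394.80 + 11.68% × €3,905.00 = €850.90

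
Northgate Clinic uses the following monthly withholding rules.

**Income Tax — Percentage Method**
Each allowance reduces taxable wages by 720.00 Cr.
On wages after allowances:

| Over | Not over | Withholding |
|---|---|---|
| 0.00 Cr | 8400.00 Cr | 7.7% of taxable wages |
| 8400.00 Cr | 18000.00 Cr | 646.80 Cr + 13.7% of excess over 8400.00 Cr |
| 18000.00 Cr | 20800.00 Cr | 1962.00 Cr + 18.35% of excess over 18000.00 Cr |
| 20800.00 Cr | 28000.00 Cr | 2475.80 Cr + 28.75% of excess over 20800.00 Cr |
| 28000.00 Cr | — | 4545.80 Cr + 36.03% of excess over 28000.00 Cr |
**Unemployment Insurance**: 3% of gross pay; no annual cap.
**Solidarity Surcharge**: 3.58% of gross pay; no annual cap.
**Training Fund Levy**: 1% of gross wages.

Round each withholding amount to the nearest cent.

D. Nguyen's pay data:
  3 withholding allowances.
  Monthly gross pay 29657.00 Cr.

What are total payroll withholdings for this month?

6649.19 Cr

Income Tax: taxable = 29657.00 Cr − 3×720.00 Cr = 27497.00 Cr
  2475.80 Cr + 28.75% × (27497.00 Cr − 20800.00 Cr) = 2475.80 Cr + 28.75% × 6697.00 Cr = 4401.19 Cr
Unemployment Insurance: 3% × 29657.00 Cr = 889.71 Cr
Solidarity Surcharge: 3.58% × 29657.00 Cr = 1061.72 Cr
Training Fund Levy: 1% × 29657.00 Cr = 296.57 Cr
Total: 4401.19 Cr + 889.71 Cr + 1061.72 Cr + 296.57 Cr = 6649.19 Cr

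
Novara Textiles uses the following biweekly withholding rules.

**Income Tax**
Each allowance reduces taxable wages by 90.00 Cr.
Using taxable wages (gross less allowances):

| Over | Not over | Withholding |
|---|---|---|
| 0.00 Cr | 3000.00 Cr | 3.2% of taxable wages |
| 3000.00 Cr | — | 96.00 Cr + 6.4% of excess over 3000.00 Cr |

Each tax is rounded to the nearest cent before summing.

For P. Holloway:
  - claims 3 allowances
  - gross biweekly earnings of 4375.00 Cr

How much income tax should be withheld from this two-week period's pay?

166.72 Cr

Income Tax: taxable = 4375.00 Cr − 3×90.00 Cr = 4105.00 Cr
  96.00 Cr + 6.4% × (4105.00 Cr − 3000.00 Cr) = 96.00 Cr + 6.4% × 1105.00 Cr = 166.72 Cr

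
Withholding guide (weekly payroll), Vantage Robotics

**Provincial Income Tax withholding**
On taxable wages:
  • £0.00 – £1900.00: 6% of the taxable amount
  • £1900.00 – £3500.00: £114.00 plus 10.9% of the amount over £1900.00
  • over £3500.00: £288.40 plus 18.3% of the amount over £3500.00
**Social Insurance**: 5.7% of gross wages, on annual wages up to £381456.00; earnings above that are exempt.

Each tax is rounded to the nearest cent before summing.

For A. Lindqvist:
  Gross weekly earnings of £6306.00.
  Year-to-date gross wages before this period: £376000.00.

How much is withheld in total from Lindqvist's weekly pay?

Provincial Income Tax: taxable = £6306.00
  £288.40 + 18.3% × (£6306.00 − £3500.00) = £288.40 + 18.3% × £2806.00 = £801.90
Social Insurance: cap £381456.00 − YTD £376000.00 = £5456.00 subject; 5.7% × £5456.00 = £310.99
Total: £801.90 + £310.99 = £1112.89

£1112.89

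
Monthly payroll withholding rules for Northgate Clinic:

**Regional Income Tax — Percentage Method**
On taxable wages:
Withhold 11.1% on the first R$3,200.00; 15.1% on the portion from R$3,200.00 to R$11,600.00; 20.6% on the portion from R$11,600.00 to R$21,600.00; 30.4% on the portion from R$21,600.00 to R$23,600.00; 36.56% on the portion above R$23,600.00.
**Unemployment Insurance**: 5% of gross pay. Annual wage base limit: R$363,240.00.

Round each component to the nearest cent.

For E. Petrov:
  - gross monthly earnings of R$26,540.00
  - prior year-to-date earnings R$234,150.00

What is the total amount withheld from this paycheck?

R$6,693.46

Regional Income Tax: taxable = R$26,540.00
  R$4,291.60 + 36.56% × (R$26,540.00 − R$23,600.00) = R$4,291.60 + 36.56% × R$2,940.00 = R$5,366.46
Unemployment Insurance: 5% × R$26,540.00 = R$1,327.00
Total: R$5,366.46 + R$1,327.00 = R$6,693.46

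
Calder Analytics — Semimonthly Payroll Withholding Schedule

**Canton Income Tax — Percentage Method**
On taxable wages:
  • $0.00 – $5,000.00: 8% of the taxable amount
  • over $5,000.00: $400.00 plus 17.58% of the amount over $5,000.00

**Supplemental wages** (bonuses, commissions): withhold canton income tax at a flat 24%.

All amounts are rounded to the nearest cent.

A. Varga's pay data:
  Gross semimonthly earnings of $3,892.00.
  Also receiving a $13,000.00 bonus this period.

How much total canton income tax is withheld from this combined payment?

Canton Income Tax: taxable = $3,892.00
  8% × $3,892.00 = $311.36
Supplemental (24% flat on bonus): 24% × $13,000.00 = $3,120.00
Total canton income tax: $311.36 + $3,120.00 = $3,431.36

$3,431.36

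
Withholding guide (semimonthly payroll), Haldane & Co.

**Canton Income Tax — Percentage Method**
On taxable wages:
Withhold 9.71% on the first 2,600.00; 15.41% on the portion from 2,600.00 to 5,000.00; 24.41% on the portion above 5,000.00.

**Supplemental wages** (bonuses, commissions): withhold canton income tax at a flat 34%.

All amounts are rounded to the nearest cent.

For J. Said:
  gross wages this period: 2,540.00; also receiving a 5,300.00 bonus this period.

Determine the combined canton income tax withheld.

Canton Income Tax: taxable = 2,540.00
  9.71% × 2,540.00 = 246.63
Supplemental (34% flat on bonus): 34% × 5,300.00 = 1,802.00
Total canton income tax: 246.63 + 1,802.00 = 2,048.63

2,048.63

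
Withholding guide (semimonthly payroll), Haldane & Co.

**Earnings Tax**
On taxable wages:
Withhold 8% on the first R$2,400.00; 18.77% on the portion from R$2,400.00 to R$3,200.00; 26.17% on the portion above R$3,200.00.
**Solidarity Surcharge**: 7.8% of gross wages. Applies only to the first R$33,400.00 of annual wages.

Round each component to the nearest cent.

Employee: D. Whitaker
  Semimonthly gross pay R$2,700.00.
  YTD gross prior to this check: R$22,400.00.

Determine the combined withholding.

Earnings Tax: taxable = R$2,700.00
  R$192.00 + 18.77% × (R$2,700.00 − R$2,400.00) = R$192.00 + 18.77% × R$300.00 = R$248.31
Solidarity Surcharge: 7.8% × R$2,700.00 = R$210.60
Total: R$248.31 + R$210.60 = R$458.91

R$458.91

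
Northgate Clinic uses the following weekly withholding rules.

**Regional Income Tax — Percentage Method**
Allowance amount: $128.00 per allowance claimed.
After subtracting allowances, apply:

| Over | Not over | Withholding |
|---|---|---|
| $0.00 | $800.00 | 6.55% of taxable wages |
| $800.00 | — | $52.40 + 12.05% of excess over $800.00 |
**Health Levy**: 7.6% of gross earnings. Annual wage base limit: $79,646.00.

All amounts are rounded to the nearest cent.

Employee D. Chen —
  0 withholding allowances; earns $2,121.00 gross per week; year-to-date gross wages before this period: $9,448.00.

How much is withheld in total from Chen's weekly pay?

Regional Income Tax: taxable = $2,121.00
  $52.40 + 12.05% × ($2,121.00 − $800.00) = $52.40 + 12.05% × $1,321.00 = $211.58
Health Levy: 7.6% × $2,121.00 = $161.20
Total: $211.58 + $161.20 = $372.78

$372.78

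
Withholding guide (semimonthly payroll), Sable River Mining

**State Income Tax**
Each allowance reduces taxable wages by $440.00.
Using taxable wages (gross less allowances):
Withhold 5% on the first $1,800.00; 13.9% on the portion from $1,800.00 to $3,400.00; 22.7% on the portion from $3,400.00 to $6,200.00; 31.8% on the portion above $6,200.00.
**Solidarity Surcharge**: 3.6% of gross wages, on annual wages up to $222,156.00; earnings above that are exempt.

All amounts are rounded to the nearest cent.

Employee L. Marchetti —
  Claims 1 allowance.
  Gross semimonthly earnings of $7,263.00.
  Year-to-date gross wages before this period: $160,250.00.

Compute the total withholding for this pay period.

State Income Tax: taxable = $7,263.00 − 1×$440.00 = $6,823.00
  $948.00 + 31.8% × ($6,823.00 − $6,200.00) = $948.00 + 31.8% × $623.00 = $1,146.11
Solidarity Surcharge: 3.6% × $7,263.00 = $261.47
Total: $1,146.11 + $261.47 = $1,407.58

$1,407.58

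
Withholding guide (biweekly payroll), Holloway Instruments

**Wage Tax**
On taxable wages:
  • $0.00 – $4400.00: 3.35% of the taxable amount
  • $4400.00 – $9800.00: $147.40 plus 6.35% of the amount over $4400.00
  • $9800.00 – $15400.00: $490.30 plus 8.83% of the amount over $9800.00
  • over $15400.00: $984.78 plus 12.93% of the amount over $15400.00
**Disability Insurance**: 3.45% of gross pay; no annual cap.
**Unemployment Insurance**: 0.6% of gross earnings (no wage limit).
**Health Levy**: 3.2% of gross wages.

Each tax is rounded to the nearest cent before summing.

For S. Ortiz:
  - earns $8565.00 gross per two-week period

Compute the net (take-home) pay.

Wage Tax: taxable = $8565.00
  $147.40 + 6.35% × ($8565.00 − $4400.00) = $147.40 + 6.35% × $4165.00 = $411.88
Disability Insurance: 3.45% × $8565.00 = $295.49
Unemployment Insurance: 0.6% × $8565.00 = $51.39
Health Levy: 3.2% × $8565.00 = $274.08
Total withheld: $411.88 + $295.49 + $51.39 + $274.08 = $1032.84
Net pay: $8565.00 − $1032.84 = $7532.16

$7532.16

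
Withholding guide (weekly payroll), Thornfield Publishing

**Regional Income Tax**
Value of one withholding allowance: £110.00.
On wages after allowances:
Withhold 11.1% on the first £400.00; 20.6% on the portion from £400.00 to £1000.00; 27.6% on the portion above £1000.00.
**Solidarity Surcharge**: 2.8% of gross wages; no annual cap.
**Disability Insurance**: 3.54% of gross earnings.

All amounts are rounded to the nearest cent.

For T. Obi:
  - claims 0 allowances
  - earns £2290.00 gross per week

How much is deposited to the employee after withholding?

£1620.77

Regional Income Tax: taxable = £2290.00
  £168.00 + 27.6% × (£2290.00 − £1000.00) = £168.00 + 27.6% × £1290.00 = £524.04
Solidarity Surcharge: 2.8% × £2290.00 = £64.12
Disability Insurance: 3.54% × £2290.00 = £81.07
Total withheld: £524.04 + £64.12 + £81.07 = £669.23
Net pay: £2290.00 − £669.23 = £1620.77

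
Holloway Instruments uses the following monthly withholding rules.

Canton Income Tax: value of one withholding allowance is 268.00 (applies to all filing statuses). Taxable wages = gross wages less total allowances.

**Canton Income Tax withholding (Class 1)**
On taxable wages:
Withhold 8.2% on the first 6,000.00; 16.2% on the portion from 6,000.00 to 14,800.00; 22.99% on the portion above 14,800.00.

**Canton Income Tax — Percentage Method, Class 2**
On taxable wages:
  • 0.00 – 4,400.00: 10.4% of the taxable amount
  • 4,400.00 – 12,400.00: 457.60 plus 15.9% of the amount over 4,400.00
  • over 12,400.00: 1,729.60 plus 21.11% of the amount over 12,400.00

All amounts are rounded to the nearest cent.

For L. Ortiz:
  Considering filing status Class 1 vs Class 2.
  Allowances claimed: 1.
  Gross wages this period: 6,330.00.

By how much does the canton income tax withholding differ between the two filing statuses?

Canton Income Tax (Class 1): taxable = 6,330.00 − 1×268.00 = 6,062.00
  492.00 + 16.2% × (6,062.00 − 6,000.00) = 492.00 + 16.2% × 62.00 = 502.04
Canton Income Tax (Class 2): taxable = 6,330.00 − 1×268.00 = 6,062.00
  457.60 + 15.9% × (6,062.00 − 4,400.00) = 457.60 + 15.9% × 1,662.00 = 721.86
Difference: |502.04 − 721.86| = 219.82 (higher under Class 2)

219.82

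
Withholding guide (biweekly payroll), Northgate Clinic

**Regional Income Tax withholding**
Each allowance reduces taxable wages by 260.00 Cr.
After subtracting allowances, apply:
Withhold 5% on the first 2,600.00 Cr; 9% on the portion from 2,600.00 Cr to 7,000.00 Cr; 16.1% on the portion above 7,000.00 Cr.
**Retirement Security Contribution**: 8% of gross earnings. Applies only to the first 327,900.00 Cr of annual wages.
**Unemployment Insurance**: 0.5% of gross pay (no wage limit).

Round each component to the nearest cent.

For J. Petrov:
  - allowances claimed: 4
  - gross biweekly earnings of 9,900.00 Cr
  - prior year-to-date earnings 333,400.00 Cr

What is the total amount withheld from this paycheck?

874.96 Cr

Regional Income Tax: taxable = 9,900.00 Cr − 4×260.00 Cr = 8,860.00 Cr
  526.00 Cr + 16.1% × (8,860.00 Cr − 7,000.00 Cr) = 526.00 Cr + 16.1% × 1,860.00 Cr = 825.46 Cr
Retirement Security Contribution: YTD 333,400.00 Cr ≥ cap 327,900.00 Cr → 0.00 Cr
Unemployment Insurance: 0.5% × 9,900.00 Cr = 49.50 Cr
Total: 825.46 Cr + 0.00 Cr + 49.50 Cr = 874.96 Cr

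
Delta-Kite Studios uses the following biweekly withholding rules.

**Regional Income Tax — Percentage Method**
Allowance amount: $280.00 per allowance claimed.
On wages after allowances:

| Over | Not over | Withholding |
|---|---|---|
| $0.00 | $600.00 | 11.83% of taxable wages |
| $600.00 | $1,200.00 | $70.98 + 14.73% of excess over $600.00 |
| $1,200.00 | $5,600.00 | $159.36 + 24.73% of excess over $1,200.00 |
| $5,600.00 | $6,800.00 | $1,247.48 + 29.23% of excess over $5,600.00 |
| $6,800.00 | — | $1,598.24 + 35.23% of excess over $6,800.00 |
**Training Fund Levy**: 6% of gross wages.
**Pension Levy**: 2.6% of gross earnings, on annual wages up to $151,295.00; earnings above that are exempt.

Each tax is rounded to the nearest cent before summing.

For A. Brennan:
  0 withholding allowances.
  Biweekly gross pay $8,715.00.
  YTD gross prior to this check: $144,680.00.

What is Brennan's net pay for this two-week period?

Regional Income Tax: taxable = $8,715.00
  $1,598.24 + 35.23% × ($8,715.00 − $6,800.00) = $1,598.24 + 35.23% × $1,915.00 = $2,272.89
Training Fund Levy: 6% × $8,715.00 = $522.90
Pension Levy: cap $151,295.00 − YTD $144,680.00 = $6,615.00 subject; 2.6% × $6,615.00 = $171.99
Total withheld: $2,272.89 + $522.90 + $171.99 = $2,967.78
Net pay: $8,715.00 − $2,967.78 = $5,747.22

$5,747.22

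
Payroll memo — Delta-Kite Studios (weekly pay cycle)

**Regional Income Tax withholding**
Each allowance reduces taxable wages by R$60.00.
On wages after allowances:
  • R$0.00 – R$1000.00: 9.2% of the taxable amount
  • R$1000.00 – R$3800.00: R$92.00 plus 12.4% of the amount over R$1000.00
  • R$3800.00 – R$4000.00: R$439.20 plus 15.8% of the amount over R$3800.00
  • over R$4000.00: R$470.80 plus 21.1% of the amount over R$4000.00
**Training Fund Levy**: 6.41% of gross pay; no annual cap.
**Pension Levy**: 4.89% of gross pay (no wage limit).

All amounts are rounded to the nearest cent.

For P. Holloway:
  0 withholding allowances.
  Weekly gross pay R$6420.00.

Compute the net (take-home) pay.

R$4713.12

Regional Income Tax: taxable = R$6420.00
  R$470.80 + 21.1% × (R$6420.00 − R$4000.00) = R$470.80 + 21.1% × R$2420.00 = R$981.42
Training Fund Levy: 6.41% × R$6420.00 = R$411.52
Pension Levy: 4.89% × R$6420.00 = R$313.94
Total withheld: R$981.42 + R$411.52 + R$313.94 = R$1706.88
Net pay: R$6420.00 − R$1706.88 = R$4713.12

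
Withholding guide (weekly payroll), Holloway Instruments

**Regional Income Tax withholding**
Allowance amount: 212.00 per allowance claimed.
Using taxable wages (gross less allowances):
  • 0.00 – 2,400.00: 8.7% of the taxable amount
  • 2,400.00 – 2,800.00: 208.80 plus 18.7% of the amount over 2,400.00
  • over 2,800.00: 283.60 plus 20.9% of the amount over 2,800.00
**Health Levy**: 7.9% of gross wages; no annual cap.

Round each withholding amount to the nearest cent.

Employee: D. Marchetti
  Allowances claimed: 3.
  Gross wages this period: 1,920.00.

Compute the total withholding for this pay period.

Regional Income Tax: taxable = 1,920.00 − 3×212.00 = 1,284.00
  8.7% × 1,284.00 = 111.71
Health Levy: 7.9% × 1,920.00 = 151.68
Total: 111.71 + 151.68 = 263.39

263.39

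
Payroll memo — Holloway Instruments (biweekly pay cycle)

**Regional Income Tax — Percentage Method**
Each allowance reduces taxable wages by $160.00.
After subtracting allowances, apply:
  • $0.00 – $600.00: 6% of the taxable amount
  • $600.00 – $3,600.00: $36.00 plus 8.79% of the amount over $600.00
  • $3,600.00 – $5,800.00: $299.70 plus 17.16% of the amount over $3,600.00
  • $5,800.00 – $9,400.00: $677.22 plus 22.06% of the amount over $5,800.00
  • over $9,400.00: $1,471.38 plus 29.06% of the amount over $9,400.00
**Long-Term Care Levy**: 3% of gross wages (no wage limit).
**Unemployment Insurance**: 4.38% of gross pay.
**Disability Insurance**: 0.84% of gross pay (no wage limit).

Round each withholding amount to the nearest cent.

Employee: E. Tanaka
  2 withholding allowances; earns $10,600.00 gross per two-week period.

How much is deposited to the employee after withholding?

$8,001.57

Regional Income Tax: taxable = $10,600.00 − 2×$160.00 = $10,280.00
  $1,471.38 + 29.06% × ($10,280.00 − $9,400.00) = $1,471.38 + 29.06% × $880.00 = $1,727.11
Long-Term Care Levy: 3% × $10,600.00 = $318.00
Unemployment Insurance: 4.38% × $10,600.00 = $464.28
Disability Insurance: 0.84% × $10,600.00 = $89.04
Total withheld: $1,727.11 + $318.00 + $464.28 + $89.04 = $2,598.43
Net pay: $10,600.00 − $2,598.43 = $8,001.57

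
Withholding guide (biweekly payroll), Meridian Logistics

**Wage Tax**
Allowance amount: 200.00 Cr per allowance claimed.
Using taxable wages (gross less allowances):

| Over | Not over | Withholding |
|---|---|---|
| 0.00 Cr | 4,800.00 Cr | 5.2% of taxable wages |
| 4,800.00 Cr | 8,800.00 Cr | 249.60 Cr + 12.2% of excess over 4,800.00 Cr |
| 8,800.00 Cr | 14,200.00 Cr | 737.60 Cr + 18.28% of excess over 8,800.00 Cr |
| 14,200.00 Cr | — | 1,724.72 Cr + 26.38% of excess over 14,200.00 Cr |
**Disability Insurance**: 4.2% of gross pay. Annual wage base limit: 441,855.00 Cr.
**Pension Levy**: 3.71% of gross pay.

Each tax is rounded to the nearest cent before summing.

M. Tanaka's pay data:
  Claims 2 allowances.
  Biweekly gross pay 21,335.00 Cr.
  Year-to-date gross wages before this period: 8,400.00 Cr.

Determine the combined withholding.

Wage Tax: taxable = 21,335.00 Cr − 2×200.00 Cr = 20,935.00 Cr
  1,724.72 Cr + 26.38% × (20,935.00 Cr − 14,200.00 Cr) = 1,724.72 Cr + 26.38% × 6,735.00 Cr = 3,501.41 Cr
Disability Insurance: 4.2% × 21,335.00 Cr = 896.07 Cr
Pension Levy: 3.71% × 21,335.00 Cr = 791.53 Cr
Total: 3,501.41 Cr + 896.07 Cr + 791.53 Cr = 5,189.01 Cr

5,189.01 Cr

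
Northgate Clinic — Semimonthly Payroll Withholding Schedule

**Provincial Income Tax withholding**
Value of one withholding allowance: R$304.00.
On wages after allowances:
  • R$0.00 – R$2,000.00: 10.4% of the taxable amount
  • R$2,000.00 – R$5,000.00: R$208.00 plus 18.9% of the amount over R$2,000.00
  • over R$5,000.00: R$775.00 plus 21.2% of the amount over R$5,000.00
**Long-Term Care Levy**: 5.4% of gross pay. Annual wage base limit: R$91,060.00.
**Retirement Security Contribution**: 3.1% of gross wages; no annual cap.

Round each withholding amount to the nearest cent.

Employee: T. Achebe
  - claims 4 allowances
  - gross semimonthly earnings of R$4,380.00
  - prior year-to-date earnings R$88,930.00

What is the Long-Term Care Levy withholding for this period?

Long-Term Care Levy: cap R$91,060.00 − YTD R$88,930.00 = R$2,130.00 subject; 5.4% × R$2,130.00 = R$115.02

R$115.02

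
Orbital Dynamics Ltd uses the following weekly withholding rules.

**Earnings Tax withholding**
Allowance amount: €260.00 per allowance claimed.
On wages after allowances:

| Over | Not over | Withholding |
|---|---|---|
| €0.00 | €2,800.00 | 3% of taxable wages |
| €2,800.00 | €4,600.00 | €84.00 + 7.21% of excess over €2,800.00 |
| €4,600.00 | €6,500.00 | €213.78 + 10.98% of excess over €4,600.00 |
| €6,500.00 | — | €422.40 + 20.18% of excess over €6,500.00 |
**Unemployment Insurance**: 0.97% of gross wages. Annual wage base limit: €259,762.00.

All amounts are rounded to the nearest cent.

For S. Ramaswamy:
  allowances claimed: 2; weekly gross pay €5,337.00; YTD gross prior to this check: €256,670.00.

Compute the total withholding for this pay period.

Earnings Tax: taxable = €5,337.00 − 2×€260.00 = €4,817.00
  €213.78 + 10.98% × (€4,817.00 − €4,600.00) = €213.78 + 10.98% × €217.00 = €237.61
Unemployment Insurance: cap €259,762.00 − YTD €256,670.00 = €3,092.00 subject; 0.97% × €3,092.00 = €29.99
Total: €237.61 + €29.99 = €267.60

€267.60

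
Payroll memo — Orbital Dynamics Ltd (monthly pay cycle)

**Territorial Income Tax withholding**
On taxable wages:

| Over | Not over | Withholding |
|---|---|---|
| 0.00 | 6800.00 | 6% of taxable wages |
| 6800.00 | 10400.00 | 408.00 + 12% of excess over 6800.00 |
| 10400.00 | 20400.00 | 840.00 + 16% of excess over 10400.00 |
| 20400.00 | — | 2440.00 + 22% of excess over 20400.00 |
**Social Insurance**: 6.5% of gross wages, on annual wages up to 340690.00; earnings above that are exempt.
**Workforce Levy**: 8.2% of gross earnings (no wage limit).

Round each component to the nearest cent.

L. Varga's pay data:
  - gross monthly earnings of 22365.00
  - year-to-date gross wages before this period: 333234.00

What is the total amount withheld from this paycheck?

Territorial Income Tax: taxable = 22365.00
  2440.00 + 22% × (22365.00 − 20400.00) = 2440.00 + 22% × 1965.00 = 2872.30
Social Insurance: cap 340690.00 − YTD 333234.00 = 7456.00 subject; 6.5% × 7456.00 = 484.64
Workforce Levy: 8.2% × 22365.00 = 1833.93
Total: 2872.30 + 484.64 + 1833.93 = 5190.87

5190.87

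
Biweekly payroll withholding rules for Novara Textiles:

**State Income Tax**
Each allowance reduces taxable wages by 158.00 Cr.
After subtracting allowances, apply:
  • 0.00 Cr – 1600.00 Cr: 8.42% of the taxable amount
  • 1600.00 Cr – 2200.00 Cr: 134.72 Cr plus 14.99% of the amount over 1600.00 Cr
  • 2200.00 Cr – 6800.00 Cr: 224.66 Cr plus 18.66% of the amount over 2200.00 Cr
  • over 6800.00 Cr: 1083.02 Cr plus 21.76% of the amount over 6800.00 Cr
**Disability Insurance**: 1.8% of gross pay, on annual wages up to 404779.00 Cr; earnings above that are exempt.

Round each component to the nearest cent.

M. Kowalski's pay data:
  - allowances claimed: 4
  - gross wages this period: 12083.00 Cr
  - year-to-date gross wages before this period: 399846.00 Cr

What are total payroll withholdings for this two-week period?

2183.87 Cr

State Income Tax: taxable = 12083.00 Cr − 4×158.00 Cr = 11451.00 Cr
  1083.02 Cr + 21.76% × (11451.00 Cr − 6800.00 Cr) = 1083.02 Cr + 21.76% × 4651.00 Cr = 2095.08 Cr
Disability Insurance: cap 404779.00 Cr − YTD 399846.00 Cr = 4933.00 Cr subject; 1.8% × 4933.00 Cr = 88.79 Cr
Total: 2095.08 Cr + 88.79 Cr = 2183.87 Cr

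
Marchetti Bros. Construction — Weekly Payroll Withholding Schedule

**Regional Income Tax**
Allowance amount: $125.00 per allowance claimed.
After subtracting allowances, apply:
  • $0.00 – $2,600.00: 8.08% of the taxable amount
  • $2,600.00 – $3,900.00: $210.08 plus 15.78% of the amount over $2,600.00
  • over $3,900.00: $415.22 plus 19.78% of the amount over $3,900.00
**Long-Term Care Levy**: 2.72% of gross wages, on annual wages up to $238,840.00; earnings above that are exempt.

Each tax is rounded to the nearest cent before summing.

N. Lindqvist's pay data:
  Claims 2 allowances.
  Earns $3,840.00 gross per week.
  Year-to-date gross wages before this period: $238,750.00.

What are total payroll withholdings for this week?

Regional Income Tax: taxable = $3,840.00 − 2×$125.00 = $3,590.00
  $210.08 + 15.78% × ($3,590.00 − $2,600.00) = $210.08 + 15.78% × $990.00 = $366.30
Long-Term Care Levy: cap $238,840.00 − YTD $238,750.00 = $90.00 subject; 2.72% × $90.00 = $2.45
Total: $366.30 + $2.45 = $368.75

$368.75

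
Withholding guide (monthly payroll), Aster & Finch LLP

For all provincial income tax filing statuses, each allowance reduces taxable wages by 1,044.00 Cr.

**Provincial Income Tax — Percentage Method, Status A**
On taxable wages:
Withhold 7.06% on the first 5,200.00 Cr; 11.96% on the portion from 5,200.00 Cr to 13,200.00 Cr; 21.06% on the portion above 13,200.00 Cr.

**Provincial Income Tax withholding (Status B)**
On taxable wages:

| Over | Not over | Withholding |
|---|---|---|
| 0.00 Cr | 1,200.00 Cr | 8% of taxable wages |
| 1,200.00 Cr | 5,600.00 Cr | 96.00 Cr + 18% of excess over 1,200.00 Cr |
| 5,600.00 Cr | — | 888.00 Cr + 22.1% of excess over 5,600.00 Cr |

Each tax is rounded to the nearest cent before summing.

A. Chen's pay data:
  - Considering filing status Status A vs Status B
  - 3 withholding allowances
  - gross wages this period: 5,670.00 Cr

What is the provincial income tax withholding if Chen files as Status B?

336.84 Cr

Provincial Income Tax (Status B): taxable = 5,670.00 Cr − 3×1,044.00 Cr = 2,538.00 Cr
  96.00 Cr + 18% × (2,538.00 Cr − 1,200.00 Cr) = 96.00 Cr + 18% × 1,338.00 Cr = 336.84 Cr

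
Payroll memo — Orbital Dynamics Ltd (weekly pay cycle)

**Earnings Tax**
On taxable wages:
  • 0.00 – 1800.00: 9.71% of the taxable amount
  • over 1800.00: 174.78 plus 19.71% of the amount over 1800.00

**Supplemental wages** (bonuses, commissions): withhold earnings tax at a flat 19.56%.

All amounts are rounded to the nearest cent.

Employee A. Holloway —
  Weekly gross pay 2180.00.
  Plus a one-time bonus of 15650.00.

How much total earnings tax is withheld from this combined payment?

3310.82

Earnings Tax: taxable = 2180.00
  174.78 + 19.71% × (2180.00 − 1800.00) = 174.78 + 19.71% × 380.00 = 249.68
Supplemental (19.56% flat on bonus): 19.56% × 15650.00 = 3061.14
Total earnings tax: 249.68 + 3061.14 = 3310.82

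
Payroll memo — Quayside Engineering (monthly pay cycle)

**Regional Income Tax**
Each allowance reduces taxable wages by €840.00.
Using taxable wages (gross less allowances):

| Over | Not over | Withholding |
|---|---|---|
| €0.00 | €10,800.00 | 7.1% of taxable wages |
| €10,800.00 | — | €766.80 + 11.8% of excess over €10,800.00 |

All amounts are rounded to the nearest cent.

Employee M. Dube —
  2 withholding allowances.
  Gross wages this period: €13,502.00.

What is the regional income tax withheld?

€887.40

Regional Income Tax: taxable = €13,502.00 − 2×€840.00 = €11,822.00
  €766.80 + 11.8% × (€11,822.00 − €10,800.00) = €766.80 + 11.8% × €1,022.00 = €887.40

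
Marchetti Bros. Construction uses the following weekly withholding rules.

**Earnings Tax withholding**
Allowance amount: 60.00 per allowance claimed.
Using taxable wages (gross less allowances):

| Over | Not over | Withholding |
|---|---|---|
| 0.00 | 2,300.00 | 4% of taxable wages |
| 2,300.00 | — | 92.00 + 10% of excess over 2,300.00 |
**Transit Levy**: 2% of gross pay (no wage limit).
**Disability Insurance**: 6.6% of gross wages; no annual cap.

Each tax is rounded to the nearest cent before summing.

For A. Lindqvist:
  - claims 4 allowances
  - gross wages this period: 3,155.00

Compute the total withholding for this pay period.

Earnings Tax: taxable = 3,155.00 − 4×60.00 = 2,915.00
  92.00 + 10% × (2,915.00 − 2,300.00) = 92.00 + 10% × 615.00 = 153.50
Transit Levy: 2% × 3,155.00 = 63.10
Disability Insurance: 6.6% × 3,155.00 = 208.23
Total: 153.50 + 63.10 + 208.23 = 424.83

424.83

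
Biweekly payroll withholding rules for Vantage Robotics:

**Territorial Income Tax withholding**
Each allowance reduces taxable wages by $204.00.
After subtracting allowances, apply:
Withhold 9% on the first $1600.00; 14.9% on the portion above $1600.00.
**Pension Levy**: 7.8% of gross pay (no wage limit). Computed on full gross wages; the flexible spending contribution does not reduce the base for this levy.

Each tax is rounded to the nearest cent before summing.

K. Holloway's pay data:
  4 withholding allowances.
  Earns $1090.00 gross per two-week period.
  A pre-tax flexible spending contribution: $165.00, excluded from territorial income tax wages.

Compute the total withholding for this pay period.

Territorial Income Tax: taxable = $1090.00 − $165.00 − 4×$204.00 = $109.00
  9% × $109.00 = $9.81
Pension Levy: 7.8% × $1090.00 = $85.02
Total: $9.81 + $85.02 = $94.83

$94.83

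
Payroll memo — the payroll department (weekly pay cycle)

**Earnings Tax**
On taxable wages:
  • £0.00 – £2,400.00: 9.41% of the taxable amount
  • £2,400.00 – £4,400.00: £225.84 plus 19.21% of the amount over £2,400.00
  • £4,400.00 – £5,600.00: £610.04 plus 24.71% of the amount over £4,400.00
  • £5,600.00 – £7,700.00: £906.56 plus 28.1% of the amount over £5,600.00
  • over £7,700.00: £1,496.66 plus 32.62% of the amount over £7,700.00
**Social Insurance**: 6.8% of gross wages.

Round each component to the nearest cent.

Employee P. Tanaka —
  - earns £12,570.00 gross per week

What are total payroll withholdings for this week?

Earnings Tax: taxable = £12,570.00
  £1,496.66 + 32.62% × (£12,570.00 − £7,700.00) = £1,496.66 + 32.62% × £4,870.00 = £3,085.25
Social Insurance: 6.8% × £12,570.00 = £854.76
Total: £3,085.25 + £854.76 = £3,940.01

£3,940.01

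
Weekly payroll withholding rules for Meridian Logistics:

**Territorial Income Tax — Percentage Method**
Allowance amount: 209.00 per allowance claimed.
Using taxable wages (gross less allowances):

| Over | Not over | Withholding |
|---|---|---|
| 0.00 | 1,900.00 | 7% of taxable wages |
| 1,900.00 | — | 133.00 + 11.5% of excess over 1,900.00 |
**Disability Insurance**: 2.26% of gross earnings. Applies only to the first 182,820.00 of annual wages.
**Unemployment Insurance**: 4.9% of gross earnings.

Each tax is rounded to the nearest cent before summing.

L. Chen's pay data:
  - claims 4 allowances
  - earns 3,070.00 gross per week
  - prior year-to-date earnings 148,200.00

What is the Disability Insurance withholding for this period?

69.38

Disability Insurance: 2.26% × 3,070.00 = 69.38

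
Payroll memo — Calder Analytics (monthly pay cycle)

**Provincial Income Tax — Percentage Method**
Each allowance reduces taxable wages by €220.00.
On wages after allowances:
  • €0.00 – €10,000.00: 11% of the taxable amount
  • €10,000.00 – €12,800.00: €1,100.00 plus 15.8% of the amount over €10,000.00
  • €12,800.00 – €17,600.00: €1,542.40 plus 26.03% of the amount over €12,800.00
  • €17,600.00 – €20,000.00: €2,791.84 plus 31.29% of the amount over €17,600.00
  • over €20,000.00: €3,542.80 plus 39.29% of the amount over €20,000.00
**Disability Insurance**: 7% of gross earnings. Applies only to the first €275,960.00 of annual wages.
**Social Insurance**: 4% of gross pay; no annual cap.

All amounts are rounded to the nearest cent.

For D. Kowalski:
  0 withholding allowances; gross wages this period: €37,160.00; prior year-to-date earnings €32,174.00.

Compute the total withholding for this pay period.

€14,372.56

Provincial Income Tax: taxable = €37,160.00
  €3,542.80 + 39.29% × (€37,160.00 − €20,000.00) = €3,542.80 + 39.29% × €17,160.00 = €10,284.96
Disability Insurance: 7% × €37,160.00 = €2,601.20
Social Insurance: 4% × €37,160.00 = €1,486.40
Total: €10,284.96 + €2,601.20 + €1,486.40 = €14,372.56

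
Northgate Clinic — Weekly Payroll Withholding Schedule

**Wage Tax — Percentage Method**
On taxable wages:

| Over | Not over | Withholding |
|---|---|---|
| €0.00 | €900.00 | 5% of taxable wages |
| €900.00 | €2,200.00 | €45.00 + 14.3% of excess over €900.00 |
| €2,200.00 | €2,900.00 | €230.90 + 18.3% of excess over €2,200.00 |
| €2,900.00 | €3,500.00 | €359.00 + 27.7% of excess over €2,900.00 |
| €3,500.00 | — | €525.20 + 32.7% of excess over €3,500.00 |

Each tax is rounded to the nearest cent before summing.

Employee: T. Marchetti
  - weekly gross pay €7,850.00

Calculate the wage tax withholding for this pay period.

€1,947.65

Wage Tax: taxable = €7,850.00
  €525.20 + 32.7% × (€7,850.00 − €3,500.00) = €525.20 + 32.7% × €4,350.00 = €1,947.65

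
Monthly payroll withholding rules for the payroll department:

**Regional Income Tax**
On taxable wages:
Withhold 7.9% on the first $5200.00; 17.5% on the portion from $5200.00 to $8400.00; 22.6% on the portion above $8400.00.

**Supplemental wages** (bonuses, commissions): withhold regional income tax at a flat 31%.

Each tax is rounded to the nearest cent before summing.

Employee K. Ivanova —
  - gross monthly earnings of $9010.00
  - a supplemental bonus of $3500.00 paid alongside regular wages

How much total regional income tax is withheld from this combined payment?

Regional Income Tax: taxable = $9010.00
  $970.80 + 22.6% × ($9010.00 − $8400.00) = $970.80 + 22.6% × $610.00 = $1108.66
Supplemental (31% flat on bonus): 31% × $3500.00 = $1085.00
Total regional income tax: $1108.66 + $1085.00 = $2193.66

$2193.66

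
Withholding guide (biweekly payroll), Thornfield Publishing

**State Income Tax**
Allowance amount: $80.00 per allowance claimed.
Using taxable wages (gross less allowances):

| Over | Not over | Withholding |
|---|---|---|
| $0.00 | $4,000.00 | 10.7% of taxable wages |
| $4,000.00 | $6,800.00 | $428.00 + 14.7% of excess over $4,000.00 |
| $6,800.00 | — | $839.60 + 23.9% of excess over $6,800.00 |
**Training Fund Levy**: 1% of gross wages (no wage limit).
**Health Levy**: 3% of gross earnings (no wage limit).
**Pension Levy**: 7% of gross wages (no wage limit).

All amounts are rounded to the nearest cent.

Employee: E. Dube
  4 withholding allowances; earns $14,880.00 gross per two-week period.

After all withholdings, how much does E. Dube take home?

State Income Tax: taxable = $14,880.00 − 4×$80.00 = $14,560.00
  $839.60 + 23.9% × ($14,560.00 − $6,800.00) = $839.60 + 23.9% × $7,760.00 = $2,694.24
Training Fund Levy: 1% × $14,880.00 = $148.80
Health Levy: 3% × $14,880.00 = $446.40
Pension Levy: 7% × $14,880.00 = $1,041.60
Total withheld: $2,694.24 + $148.80 + $446.40 + $1,041.60 = $4,331.04
Net pay: $14,880.00 − $4,331.04 = $10,548.96

$10,548.96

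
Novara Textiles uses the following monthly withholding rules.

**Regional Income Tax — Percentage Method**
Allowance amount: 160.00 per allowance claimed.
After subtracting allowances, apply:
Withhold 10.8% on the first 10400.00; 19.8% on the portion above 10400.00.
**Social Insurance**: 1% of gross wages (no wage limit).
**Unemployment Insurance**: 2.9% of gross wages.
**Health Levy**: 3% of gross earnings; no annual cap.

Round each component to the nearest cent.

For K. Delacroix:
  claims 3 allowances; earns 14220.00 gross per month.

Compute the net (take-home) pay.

Regional Income Tax: taxable = 14220.00 − 3×160.00 = 13740.00
  1123.20 + 19.8% × (13740.00 − 10400.00) = 1123.20 + 19.8% × 3340.00 = 1784.52
Social Insurance: 1% × 14220.00 = 142.20
Unemployment Insurance: 2.9% × 14220.00 = 412.38
Health Levy: 3% × 14220.00 = 426.60
Total withheld: 1784.52 + 142.20 + 412.38 + 426.60 = 2765.70
Net pay: 14220.00 − 2765.70 = 11454.30

11454.30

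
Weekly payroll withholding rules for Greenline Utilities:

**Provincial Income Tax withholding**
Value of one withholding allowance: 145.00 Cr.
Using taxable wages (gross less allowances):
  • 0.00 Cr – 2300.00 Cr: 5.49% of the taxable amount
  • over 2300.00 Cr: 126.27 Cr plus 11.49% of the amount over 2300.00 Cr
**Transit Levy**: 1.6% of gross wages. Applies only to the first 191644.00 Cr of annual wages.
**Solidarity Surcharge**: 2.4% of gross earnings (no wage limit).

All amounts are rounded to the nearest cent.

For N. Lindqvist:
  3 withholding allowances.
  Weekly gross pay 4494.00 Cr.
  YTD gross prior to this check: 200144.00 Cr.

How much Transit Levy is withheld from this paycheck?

Transit Levy: YTD 200144.00 Cr ≥ cap 191644.00 Cr → 0.00 Cr

0.00 Cr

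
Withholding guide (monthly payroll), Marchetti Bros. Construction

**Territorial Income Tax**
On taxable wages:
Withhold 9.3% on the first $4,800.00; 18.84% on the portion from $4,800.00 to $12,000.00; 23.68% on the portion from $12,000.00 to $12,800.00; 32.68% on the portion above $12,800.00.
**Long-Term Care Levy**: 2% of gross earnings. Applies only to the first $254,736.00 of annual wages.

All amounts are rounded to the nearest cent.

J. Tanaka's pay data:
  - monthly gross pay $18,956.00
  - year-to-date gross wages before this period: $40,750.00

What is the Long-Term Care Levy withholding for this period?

$379.12

Long-Term Care Levy: 2% × $18,956.00 = $379.12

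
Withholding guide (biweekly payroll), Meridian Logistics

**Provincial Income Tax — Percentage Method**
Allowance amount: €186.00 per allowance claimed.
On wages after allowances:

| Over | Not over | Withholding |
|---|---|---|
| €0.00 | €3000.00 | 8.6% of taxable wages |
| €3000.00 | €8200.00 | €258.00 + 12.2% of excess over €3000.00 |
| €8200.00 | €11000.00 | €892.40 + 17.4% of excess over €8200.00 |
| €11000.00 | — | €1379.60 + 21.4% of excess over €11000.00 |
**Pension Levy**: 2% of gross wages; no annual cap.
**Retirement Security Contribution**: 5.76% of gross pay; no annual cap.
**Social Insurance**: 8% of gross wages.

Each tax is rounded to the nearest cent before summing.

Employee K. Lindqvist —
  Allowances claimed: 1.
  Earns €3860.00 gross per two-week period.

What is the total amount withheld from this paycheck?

Provincial Income Tax: taxable = €3860.00 − 1×€186.00 = €3674.00
  €258.00 + 12.2% × (€3674.00 − €3000.00) = €258.00 + 12.2% × €674.00 = €340.23
Pension Levy: 2% × €3860.00 = €77.20
Retirement Security Contribution: 5.76% × €3860.00 = €222.34
Social Insurance: 8% × €3860.00 = €308.80
Total: €340.23 + €77.20 + €222.34 + €308.80 = €948.57

€948.57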